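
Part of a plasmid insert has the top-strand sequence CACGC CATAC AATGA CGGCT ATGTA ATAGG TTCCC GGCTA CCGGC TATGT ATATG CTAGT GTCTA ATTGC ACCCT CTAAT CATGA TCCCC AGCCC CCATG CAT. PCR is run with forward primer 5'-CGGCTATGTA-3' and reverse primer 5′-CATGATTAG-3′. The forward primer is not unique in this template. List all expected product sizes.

69 bp, 43 bp

The forward primer CGGCTATGTA matches the top strand at positions 16–25, 42–51.
The reverse primer's reverse complement is CTAATCATG, matching at positions 76–84.
Each forward site pairs with the reverse site to give a product ending at position 84: sizes 69, 43 bp.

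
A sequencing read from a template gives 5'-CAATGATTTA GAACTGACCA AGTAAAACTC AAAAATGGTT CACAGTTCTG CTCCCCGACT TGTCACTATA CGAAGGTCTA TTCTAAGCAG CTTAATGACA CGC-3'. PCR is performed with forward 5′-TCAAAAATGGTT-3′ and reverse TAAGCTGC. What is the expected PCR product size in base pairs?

The forward primer matches the template at positions 29–40.
The reverse primer's reverse complement is GCAGCTTA, which matches the template at positions 87–94.
The product runs from position 29 to position 94, so its length is 94 − 29 + 1 = 66 bp.

66 bp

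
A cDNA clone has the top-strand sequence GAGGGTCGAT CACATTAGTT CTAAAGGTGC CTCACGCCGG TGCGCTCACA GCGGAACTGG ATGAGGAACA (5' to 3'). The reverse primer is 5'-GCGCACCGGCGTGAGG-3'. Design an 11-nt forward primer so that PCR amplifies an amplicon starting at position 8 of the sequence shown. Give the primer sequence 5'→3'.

5'-GATCACATTAG-3'

The reverse primer's reverse complement CCTCACGCCGGTGCGC matches the template at positions 30–45; the product starts at position 8.
The forward primer is identical to the top strand over positions 8–18: GATCACATTAG.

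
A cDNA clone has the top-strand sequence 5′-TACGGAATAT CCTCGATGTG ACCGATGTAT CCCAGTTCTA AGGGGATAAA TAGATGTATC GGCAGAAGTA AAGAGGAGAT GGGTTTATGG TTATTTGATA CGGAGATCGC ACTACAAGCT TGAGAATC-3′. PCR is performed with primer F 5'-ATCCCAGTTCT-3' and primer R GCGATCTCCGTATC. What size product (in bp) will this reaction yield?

Scanning the template, ATCCCAGTTCT occurs at positions 29–39; this primer anneals to the bottom strand there with its 3' end pointing downstream.
The reverse primer's reverse complement is GATACGGAGATCGC, which matches the template at positions 97–110.
The product runs from position 29 to position 110, so its length is 110 − 29 + 1 = 82 bp.

82 bp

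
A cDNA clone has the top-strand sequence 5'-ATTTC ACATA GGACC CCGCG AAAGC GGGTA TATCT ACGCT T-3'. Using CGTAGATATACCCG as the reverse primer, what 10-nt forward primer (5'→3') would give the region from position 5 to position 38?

The reverse primer's reverse complement CGGGTATATCTACG matches the template at positions 25–38; the product starts at position 5.
The forward primer is identical to the top strand over positions 5–14: CACATAGGAC.

5'-CACATAGGAC-3'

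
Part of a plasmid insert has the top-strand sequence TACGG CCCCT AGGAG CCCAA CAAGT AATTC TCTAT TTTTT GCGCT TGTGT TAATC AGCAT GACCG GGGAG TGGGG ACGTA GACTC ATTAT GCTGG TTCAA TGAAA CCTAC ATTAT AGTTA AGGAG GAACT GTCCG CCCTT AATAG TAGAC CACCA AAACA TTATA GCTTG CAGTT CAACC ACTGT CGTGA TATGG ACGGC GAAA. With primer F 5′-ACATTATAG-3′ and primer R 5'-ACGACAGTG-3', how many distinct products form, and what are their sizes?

The forward primer ACATTATAG matches the top strand at positions 109–117, 158–166.
The reverse primer's reverse complement is CACTGTCGT, matching at positions 180–188.
Each forward site pairs with the reverse site to give a product ending at position 188: sizes 80, 31 bp.

Two products: 80 bp, 31 bp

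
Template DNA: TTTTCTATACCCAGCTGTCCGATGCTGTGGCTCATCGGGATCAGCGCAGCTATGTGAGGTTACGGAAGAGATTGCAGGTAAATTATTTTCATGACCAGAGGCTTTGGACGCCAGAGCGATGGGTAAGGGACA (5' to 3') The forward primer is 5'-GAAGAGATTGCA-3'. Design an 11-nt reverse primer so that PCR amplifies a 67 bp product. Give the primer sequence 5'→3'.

5'-GTCCCTTACCC-3'

The forward primer binds at positions 65–76, so a 67 bp product ends at position 65 + 67 − 1 = 131.
The reverse primer anneals to the top strand over positions 121–131, i.e. to GGGTAAGGGAC.
Its sequence written 5'→3' is the reverse complement: GTCCCTTACCC.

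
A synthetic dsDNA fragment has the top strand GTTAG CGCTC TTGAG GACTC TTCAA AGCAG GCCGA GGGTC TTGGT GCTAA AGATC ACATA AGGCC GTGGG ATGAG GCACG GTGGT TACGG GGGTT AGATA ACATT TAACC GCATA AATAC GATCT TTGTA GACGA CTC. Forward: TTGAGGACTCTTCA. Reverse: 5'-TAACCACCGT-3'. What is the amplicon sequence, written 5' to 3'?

Scanning the template, TTGAGGACTCTTCA occurs at positions 11–24; this primer anneals to the bottom strand there with its 3' end pointing downstream.
Reverse complement of the reverse primer: ACGGTGGTTA. This occurs on the top strand at positions 78–87.
The product is the template from position 11 through 87 (77 bp).

5'-TTGAGGACTCTTCAAAGCAGGCCGAGGGTCTTGGTGCTAAAGATCACATAAGGCCGTGGGATGAGGCACGGTGGTTA-3'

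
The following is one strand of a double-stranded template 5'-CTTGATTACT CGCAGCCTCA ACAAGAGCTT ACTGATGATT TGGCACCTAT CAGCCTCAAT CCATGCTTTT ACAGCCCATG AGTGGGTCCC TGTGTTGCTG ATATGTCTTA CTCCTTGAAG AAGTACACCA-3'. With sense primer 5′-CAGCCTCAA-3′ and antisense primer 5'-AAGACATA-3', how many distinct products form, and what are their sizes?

The forward primer CAGCCTCAA matches the top strand at positions 13–21, 51–59.
The reverse primer's reverse complement is TATGTCTT, matching at positions 102–109.
Each forward site pairs with the reverse site to give a product ending at position 109: sizes 97, 59 bp.

Two products: 97 bp, 59 bp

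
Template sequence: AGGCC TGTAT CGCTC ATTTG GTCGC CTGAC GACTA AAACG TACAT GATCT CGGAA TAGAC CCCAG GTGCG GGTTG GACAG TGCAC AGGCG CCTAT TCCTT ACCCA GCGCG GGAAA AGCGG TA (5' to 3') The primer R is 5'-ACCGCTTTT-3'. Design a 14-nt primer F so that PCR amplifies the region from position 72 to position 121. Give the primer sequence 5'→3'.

The reverse primer's reverse complement AAAAGCGGT matches the template at positions 113–121; the product starts at position 72.
The forward primer is identical to the top strand over positions 72–85: GTTGGACAGTGCAC.

5'-GTTGGACAGTGCAC-3'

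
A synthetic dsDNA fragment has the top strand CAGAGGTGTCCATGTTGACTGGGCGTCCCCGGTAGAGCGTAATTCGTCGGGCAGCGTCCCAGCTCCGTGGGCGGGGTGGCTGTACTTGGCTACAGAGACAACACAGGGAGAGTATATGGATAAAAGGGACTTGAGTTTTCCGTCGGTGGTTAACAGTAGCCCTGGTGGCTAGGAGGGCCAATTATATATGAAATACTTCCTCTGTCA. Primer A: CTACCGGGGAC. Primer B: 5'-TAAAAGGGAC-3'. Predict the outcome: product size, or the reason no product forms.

No product — the primers' 3' ends point away from each other.

Primer A (CTACCGGGGAC) has reverse complement GTCCCCGGTAG, which matches the top strand at positions 25–35; primer A anneals to the top strand there with its 3' end pointing upstream toward position 25.
Primer B (TAAAAGGGAC) matches the top strand directly at positions 121–130; it anneals to the bottom strand with its 3' end pointing downstream toward position 130.
The 3' ends diverge (primer A extends toward position 1, primer B toward position 207), so the primers never converge on a shared product.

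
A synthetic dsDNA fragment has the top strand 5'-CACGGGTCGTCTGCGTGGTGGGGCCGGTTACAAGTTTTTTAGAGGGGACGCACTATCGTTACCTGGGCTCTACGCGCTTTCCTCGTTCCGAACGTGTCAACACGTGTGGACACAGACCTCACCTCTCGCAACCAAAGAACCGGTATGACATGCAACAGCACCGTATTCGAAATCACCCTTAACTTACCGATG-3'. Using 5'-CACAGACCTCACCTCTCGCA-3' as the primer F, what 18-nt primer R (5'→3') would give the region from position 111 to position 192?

5'-CATCGGTAAGTTAAGGGT-3'

The product's 3' end on the top strand is position 192.
The reverse primer anneals to the top strand over positions 175–192, i.e. to ACCCTTAACTTACCGATG.
Its sequence written 5'→3' is the reverse complement: CATCGGTAAGTTAAGGGT.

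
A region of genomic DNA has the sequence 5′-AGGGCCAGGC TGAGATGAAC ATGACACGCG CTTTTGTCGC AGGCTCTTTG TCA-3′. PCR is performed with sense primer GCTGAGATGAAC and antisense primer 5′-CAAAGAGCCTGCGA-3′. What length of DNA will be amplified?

Forward primer GCTGAGATGAAC is found on the top strand at positions 9–20.
Taking the reverse complement of CAAAGAGCCTGCGA gives TCGCAGGCTCTTTG, found at positions 37–50 on the template; the primer anneals here to the top strand with its 3' end pointing upstream.
Amplicon spans positions 9–50: 42 bp.

42 bp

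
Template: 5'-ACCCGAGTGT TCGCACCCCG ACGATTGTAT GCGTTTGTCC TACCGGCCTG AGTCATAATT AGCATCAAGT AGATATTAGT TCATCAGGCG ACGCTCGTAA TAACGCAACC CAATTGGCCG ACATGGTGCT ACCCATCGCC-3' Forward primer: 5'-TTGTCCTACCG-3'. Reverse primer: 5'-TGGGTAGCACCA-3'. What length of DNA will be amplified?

Scanning the template, TTGTCCTACCG occurs at positions 35–45; this primer anneals to the bottom strand there with its 3' end pointing downstream.
Taking the reverse complement of TGGGTAGCACCA gives TGGTGCTACCCA, found at positions 124–135 on the template; the primer anneals here to the top strand with its 3' end pointing upstream.
The product runs from position 35 to position 135, so its length is 135 − 35 + 1 = 101 bp.

101 bp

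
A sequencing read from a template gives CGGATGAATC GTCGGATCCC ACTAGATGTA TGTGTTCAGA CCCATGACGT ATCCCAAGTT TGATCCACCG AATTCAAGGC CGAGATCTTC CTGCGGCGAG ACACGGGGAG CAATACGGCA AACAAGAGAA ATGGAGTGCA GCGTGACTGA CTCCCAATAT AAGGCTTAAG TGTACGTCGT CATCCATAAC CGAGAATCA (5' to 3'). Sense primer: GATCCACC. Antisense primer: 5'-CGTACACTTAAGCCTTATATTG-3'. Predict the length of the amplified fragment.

115 bp

Scanning the template, GATCCACC occurs at positions 62–69; this primer anneals to the bottom strand there with its 3' end pointing downstream.
The reverse primer's reverse complement is CAATATAAGGCTTAAGTGTACG, which matches the template at positions 155–176.
The product runs from position 62 to position 176, so its length is 176 − 62 + 1 = 115 bp.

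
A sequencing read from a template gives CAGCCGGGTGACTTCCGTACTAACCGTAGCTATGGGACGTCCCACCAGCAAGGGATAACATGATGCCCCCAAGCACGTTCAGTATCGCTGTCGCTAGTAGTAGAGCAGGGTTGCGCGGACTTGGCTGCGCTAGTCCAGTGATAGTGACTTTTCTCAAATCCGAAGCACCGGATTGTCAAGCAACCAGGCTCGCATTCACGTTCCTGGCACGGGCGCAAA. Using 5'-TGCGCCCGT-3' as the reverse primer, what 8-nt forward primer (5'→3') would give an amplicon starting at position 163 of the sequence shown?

5'-AAGCACCG-3'

The reverse primer's reverse complement ACGGGCGCA matches the template at positions 209–217; the product starts at position 163.
The forward primer is identical to the top strand over positions 163–170: AAGCACCG.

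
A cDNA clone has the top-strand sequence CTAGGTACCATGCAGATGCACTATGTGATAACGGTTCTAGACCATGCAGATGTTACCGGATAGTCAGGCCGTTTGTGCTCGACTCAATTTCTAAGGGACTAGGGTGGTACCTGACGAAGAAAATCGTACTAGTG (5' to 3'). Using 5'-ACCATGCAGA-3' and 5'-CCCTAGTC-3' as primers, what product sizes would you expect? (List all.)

The forward primer ACCATGCAGA matches the top strand at positions 7–16, 41–50.
The reverse primer's reverse complement is GACTAGGG, matching at positions 97–104.
Each forward site pairs with the reverse site to give a product ending at position 104: sizes 98, 64 bp.

98 bp, 64 bp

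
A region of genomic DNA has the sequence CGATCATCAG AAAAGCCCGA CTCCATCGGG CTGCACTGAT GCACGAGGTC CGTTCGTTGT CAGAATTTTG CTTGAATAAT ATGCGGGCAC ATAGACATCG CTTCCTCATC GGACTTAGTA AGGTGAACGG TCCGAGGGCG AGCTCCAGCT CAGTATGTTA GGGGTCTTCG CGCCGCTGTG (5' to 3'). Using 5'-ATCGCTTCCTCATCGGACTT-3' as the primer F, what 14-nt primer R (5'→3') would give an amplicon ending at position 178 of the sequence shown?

The forward primer binds at positions 97–116; the product's 3' end on the top strand is position 178.
The reverse primer anneals to the top strand over positions 165–178, i.e. to TCTTCGCGCCGCTG.
Its sequence written 5'→3' is the reverse complement: CAGCGGCGCGAAGA.

5'-CAGCGGCGCGAAGA-3'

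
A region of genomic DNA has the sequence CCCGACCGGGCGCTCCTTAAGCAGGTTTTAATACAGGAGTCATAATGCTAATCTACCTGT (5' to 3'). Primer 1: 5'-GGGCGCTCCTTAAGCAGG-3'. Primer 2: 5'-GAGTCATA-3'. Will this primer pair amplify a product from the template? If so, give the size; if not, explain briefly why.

No product — both primers anneal to the same strand and extend in the same direction.

Primer 1 (GGGCGCTCCTTAAGCAGG) matches the top strand at positions 8–25 (3' end points downstream).
Primer 2 (GAGTCATA) also matches the top strand directly, at positions 37–44 — its reverse complement TATGACTC is not present.
Both primers anneal to the bottom strand with 3' ends pointing the same way, so neither can prime synthesis back toward the other.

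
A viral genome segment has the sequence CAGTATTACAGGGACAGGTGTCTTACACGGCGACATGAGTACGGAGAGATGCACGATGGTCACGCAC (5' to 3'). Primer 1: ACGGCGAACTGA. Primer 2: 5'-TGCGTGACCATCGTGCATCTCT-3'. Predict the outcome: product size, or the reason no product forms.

No product — primer 1 has no binding site in the template.

Primer 1 (ACGGCGAACTGA) does not match the top strand, and its reverse complement TCAGTTCGCCGT does not match either.
With no annealing site for primer 1, no amplification occurs.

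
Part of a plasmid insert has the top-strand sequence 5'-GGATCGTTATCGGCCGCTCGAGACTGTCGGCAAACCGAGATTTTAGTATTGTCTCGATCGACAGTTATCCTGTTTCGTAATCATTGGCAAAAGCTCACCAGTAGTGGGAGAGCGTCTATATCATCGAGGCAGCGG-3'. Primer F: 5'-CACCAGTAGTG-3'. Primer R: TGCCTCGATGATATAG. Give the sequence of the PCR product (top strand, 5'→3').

The forward primer matches the template at positions 96–106.
The reverse primer's reverse complement is CTATATCATCGAGGCA, which matches the template at positions 116–131.
The product is the template from position 96 through 131 (36 bp).

5'-CACCAGTAGTGGGAGAGCGTCTATATCATCGAGGCA-3'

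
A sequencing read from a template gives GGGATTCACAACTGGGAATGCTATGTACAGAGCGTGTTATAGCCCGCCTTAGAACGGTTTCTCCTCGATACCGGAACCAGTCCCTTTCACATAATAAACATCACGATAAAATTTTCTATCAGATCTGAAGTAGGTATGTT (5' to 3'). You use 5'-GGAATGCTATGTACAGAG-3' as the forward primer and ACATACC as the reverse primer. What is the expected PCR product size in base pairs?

Scanning the template, GGAATGCTATGTACAGAG occurs at positions 15–32; this primer anneals to the bottom strand there with its 3' end pointing downstream.
Taking the reverse complement of ACATACC gives GGTATGT, found at positions 133–139 on the template; the primer anneals here to the top strand with its 3' end pointing upstream.
The product runs from position 15 to position 139, so its length is 139 − 15 + 1 = 125 bp.

125 bp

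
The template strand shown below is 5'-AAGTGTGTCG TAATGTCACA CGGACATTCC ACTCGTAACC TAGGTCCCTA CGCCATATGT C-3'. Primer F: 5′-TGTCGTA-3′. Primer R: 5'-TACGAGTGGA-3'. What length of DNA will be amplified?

Forward primer TGTCGTA is found on the top strand at positions 6–12.
The reverse primer's reverse complement is TCCACTCGTA, which matches the template at positions 28–37.
The product runs from position 6 to position 37, so its length is 37 − 6 + 1 = 32 bp.

32 bp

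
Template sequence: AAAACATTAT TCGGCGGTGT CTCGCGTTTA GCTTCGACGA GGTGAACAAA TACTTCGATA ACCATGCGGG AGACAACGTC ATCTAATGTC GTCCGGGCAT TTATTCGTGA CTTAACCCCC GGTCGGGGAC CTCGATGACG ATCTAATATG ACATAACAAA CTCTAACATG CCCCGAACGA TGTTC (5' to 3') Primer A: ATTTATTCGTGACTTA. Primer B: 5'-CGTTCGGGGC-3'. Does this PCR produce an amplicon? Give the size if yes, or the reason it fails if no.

Yes — an 81 bp product.

Primer A (ATTTATTCGTGACTTA) matches the top strand at positions 99–114; it acts as a forward primer.
Primer B's reverse complement is GCCCCGAACG, matching the top strand at positions 170–179; it acts as a reverse primer.
The 3' ends face each other across positions 99–179, giving an 81 bp product.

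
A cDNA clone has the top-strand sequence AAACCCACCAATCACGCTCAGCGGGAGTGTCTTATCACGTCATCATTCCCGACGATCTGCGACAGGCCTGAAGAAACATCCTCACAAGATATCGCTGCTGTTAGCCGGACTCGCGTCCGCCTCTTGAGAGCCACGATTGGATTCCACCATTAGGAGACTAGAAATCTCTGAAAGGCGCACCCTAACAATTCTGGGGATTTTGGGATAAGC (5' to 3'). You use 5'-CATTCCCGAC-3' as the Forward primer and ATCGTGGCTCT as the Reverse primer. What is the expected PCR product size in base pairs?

94 bp

The forward primer matches the template at positions 44–53.
Reverse complement of the reverse primer: AGAGCCACGAT. This occurs on the top strand at positions 127–137.
Product length = (reverse-primer end) − (forward-primer start) + 1 = 137 − 44 + 1 = 94 bp.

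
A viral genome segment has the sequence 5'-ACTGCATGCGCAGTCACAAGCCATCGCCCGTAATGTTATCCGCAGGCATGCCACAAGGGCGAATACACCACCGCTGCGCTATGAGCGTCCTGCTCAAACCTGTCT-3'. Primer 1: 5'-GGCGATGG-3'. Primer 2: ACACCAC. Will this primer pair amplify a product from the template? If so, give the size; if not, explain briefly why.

Primer 1 (GGCGATGG) has reverse complement CCATCGCC, which matches the top strand at positions 21–28; primer 1 anneals to the top strand there with its 3' end pointing upstream toward position 21.
Primer 2 (ACACCAC) matches the top strand directly at positions 65–71; it anneals to the bottom strand with its 3' end pointing downstream toward position 71.
The 3' ends diverge (primer 1 extends toward position 1, primer 2 toward position 105), so the primers never converge on a shared product.

No product — the primers' 3' ends point away from each other.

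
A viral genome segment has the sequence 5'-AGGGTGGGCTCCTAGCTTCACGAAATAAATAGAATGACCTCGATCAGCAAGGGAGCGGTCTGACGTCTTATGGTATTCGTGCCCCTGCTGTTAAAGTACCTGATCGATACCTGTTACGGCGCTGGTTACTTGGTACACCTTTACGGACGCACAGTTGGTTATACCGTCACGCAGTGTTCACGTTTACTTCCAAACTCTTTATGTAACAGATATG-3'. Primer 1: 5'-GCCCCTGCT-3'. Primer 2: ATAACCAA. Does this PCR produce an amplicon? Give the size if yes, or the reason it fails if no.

Yes — an 82 bp product.

Primer 1 (GCCCCTGCT) matches the top strand at positions 81–89; it acts as a forward primer.
Primer 2's reverse complement is TTGGTTAT, matching the top strand at positions 155–162; it acts as a reverse primer.
The 3' ends face each other across positions 81–162, giving an 82 bp product.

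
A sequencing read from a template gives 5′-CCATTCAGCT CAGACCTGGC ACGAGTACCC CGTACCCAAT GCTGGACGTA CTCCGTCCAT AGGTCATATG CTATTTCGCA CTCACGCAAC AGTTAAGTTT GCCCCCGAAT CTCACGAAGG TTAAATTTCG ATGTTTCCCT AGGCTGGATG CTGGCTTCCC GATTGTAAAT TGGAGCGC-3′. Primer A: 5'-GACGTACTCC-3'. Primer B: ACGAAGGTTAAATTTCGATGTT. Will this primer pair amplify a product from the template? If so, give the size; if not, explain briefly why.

No product — both primers anneal to the same strand and extend in the same direction.

Primer A (GACGTACTCC) matches the top strand at positions 45–54 (3' end points downstream).
Primer B (ACGAAGGTTAAATTTCGATGTT) also matches the top strand directly, at positions 114–135 — its reverse complement AACATCGAAATTTAACCTTCGT is not present.
Both primers anneal to the bottom strand with 3' ends pointing the same way, so neither can prime synthesis back toward the other.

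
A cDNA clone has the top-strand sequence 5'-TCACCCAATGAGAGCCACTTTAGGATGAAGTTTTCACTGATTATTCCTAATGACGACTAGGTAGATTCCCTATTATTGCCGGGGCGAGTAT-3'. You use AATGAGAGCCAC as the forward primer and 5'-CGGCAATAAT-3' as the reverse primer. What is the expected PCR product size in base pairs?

75 bp

The forward primer matches the template at positions 7–18.
Reverse complement of the reverse primer: ATTATTGCCG. This occurs on the top strand at positions 72–81.
Amplicon spans positions 7–81: 75 bp.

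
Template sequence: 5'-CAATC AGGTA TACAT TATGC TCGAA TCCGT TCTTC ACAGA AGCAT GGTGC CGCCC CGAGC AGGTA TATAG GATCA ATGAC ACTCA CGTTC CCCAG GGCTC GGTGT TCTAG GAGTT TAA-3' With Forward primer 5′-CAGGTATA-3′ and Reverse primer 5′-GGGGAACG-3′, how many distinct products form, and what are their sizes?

The forward primer CAGGTATA matches the top strand at positions 5–12, 60–67.
The reverse primer's reverse complement is CGTTCCCC, matching at positions 86–93.
Each forward site pairs with the reverse site to give a product ending at position 93: sizes 89, 34 bp.

Two products: 89 bp, 34 bp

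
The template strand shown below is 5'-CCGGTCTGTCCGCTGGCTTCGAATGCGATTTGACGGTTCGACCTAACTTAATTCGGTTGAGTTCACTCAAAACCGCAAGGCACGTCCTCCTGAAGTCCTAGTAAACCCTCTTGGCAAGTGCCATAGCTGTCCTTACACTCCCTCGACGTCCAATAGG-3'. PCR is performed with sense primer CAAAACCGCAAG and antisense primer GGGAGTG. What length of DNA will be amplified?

Forward primer CAAAACCGCAAG is found on the top strand at positions 68–79.
Taking the reverse complement of GGGAGTG gives CACTCCC, found at positions 136–142 on the template; the primer anneals here to the top strand with its 3' end pointing upstream.
Amplicon spans positions 68–142: 75 bp.

75 bp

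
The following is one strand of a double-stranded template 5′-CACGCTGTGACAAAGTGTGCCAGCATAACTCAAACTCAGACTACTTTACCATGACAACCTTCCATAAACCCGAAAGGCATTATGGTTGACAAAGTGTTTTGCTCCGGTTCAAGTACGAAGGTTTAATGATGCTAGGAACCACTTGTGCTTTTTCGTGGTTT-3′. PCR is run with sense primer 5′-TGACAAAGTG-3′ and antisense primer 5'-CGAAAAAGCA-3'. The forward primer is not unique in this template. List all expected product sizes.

The forward primer TGACAAAGTG matches the top strand at positions 8–17, 87–96.
The reverse primer's reverse complement is TGCTTTTTCG, matching at positions 146–155.
Each forward site pairs with the reverse site to give a product ending at position 155: sizes 148, 69 bp.

148 bp, 69 bp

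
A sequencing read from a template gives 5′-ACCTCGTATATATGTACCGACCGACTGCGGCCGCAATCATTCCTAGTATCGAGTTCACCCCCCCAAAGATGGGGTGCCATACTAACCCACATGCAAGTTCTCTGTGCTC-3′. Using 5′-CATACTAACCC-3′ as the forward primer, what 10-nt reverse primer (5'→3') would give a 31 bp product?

5'-AGCACAGAGA-3'

The forward primer binds at positions 78–88, so a 31 bp product ends at position 78 + 31 − 1 = 108.
The reverse primer anneals to the top strand over positions 99–108, i.e. to TCTCTGTGCT.
Its sequence written 5'→3' is the reverse complement: AGCACAGAGA.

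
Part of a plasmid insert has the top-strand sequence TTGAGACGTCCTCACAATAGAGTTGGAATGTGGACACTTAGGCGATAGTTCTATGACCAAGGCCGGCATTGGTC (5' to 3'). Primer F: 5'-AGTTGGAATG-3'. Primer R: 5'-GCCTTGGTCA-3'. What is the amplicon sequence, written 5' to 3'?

5'-AGTTGGAATGTGGACACTTAGGCGATAGTTCTATGACCAAGGC-3'

The forward primer matches the template at positions 21–30.
Reverse complement of the reverse primer: TGACCAAGGC. This occurs on the top strand at positions 54–63.
The product is the template from position 21 through 63 (43 bp).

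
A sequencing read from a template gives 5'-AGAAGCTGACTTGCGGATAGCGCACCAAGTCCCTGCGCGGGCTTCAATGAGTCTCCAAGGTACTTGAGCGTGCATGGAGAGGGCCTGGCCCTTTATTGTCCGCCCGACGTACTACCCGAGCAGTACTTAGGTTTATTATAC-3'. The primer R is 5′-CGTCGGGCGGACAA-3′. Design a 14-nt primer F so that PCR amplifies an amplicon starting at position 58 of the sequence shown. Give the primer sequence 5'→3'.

The reverse primer's reverse complement TTGTCCGCCCGACG matches the template at positions 96–109; the product starts at position 58.
The forward primer is identical to the top strand over positions 58–71: AGGTACTTGAGCGT.

5'-AGGTACTTGAGCGT-3'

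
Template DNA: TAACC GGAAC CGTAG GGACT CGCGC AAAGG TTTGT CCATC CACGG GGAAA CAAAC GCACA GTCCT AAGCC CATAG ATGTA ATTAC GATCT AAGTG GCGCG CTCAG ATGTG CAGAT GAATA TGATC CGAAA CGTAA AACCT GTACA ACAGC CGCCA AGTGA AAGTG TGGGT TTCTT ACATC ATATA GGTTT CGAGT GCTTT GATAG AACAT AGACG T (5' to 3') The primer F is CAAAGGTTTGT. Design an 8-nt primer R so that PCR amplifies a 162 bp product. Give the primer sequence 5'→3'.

5'-CTATATGA-3'

The forward primer binds at positions 25–35, so a 162 bp product ends at position 25 + 162 − 1 = 186.
The reverse primer anneals to the top strand over positions 179–186, i.e. to TCATATAG.
Its sequence written 5'→3' is the reverse complement: CTATATGA.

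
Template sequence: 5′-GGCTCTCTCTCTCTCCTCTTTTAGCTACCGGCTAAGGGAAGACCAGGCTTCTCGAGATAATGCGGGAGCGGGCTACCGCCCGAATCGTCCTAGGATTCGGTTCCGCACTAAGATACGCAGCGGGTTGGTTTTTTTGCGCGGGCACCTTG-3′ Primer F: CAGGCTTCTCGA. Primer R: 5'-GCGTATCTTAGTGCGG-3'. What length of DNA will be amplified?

Scanning the template, CAGGCTTCTCGA occurs at positions 44–55; this primer anneals to the bottom strand there with its 3' end pointing downstream.
Reverse complement of the reverse primer: CCGCACTAAGATACGC. This occurs on the top strand at positions 103–118.
Product length = (reverse-primer end) − (forward-primer start) + 1 = 118 − 44 + 1 = 75 bp.

75 bp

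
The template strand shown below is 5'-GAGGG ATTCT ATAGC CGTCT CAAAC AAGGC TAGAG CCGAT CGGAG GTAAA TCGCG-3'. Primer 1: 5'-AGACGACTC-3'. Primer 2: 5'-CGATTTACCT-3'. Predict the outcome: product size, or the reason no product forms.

Primer 1 (AGACGACTC) does not match the top strand, and its reverse complement GAGTCGTCT does not match either.
With no annealing site for primer 1, no amplification occurs.

No product — primer 1 has no binding site in the template.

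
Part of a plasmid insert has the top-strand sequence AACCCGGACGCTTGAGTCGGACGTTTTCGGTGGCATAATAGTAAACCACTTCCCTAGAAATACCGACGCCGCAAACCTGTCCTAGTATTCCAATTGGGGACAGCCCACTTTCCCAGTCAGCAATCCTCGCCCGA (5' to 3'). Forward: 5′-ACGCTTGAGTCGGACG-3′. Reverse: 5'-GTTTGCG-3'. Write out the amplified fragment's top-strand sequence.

The forward primer matches the template at positions 8–23.
The reverse primer's reverse complement is CGCAAAC, which matches the template at positions 70–76.
The product is the template from position 8 through 76 (69 bp).

5'-ACGCTTGAGTCGGACGTTTTCGGTGGCATAATAGTAAACCACTTCCCTAGAAATACCGACGCCGCAAAC-3'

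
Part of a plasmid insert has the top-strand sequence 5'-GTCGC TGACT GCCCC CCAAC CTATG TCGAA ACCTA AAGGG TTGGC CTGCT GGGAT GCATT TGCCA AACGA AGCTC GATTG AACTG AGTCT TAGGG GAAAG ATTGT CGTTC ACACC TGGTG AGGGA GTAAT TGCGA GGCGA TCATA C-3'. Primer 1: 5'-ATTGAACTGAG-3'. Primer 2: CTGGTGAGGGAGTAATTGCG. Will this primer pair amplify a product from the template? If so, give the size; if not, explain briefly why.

Primer 1 (ATTGAACTGAG) matches the top strand at positions 77–87 (3' end points downstream).
Primer 2 (CTGGTGAGGGAGTAATTGCG) also matches the top strand directly, at positions 115–134 — its reverse complement CGCAATTACTCCCTCACCAG is not present.
Both primers anneal to the bottom strand with 3' ends pointing the same way, so neither can prime synthesis back toward the other.

No product — both primers anneal to the same strand and extend in the same direction.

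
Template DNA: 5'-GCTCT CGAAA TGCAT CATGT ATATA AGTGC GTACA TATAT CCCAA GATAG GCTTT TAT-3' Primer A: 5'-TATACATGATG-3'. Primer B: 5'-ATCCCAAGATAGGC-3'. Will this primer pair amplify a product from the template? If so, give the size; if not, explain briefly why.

No product — the primers' 3' ends point away from each other.

Primer A (TATACATGATG) has reverse complement CATCATGTATA, which matches the top strand at positions 13–23; primer A anneals to the top strand there with its 3' end pointing upstream toward position 13.
Primer B (ATCCCAAGATAGGC) matches the top strand directly at positions 39–52; it anneals to the bottom strand with its 3' end pointing downstream toward position 52.
The 3' ends diverge (primer A extends toward position 1, primer B toward position 58), so the primers never converge on a shared product.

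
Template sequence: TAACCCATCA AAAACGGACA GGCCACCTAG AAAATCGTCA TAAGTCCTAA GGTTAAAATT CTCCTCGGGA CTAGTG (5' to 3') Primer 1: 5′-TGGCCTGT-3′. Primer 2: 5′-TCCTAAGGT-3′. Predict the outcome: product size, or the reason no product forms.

No product — the primers' 3' ends point away from each other.

Primer 1 (TGGCCTGT) has reverse complement ACAGGCCA, which matches the top strand at positions 18–25; primer 1 anneals to the top strand there with its 3' end pointing upstream toward position 18.
Primer 2 (TCCTAAGGT) matches the top strand directly at positions 45–53; it anneals to the bottom strand with its 3' end pointing downstream toward position 53.
The 3' ends diverge (primer 1 extends toward position 1, primer 2 toward position 76), so the primers never converge on a shared product.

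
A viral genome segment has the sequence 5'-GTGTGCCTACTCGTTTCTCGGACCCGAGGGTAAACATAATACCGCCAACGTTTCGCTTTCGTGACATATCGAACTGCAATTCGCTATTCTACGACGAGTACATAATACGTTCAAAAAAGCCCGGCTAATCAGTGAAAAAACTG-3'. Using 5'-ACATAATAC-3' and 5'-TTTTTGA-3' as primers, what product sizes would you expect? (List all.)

84 bp, 18 bp

The forward primer ACATAATAC matches the top strand at positions 34–42, 100–108.
The reverse primer's reverse complement is TCAAAAA, matching at positions 111–117.
Each forward site pairs with the reverse site to give a product ending at position 117: sizes 84, 18 bp.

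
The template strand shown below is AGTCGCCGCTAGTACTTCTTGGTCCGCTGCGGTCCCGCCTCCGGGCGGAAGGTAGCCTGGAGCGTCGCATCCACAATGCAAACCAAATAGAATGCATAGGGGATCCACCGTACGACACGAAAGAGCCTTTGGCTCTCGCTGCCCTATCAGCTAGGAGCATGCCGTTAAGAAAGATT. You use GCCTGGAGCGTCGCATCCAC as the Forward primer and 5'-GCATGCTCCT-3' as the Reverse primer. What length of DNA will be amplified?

108 bp

The forward primer matches the template at positions 55–74.
Taking the reverse complement of GCATGCTCCT gives AGGAGCATGC, found at positions 153–162 on the template; the primer anneals here to the top strand with its 3' end pointing upstream.
Product length = (reverse-primer end) − (forward-primer start) + 1 = 162 − 55 + 1 = 108 bp.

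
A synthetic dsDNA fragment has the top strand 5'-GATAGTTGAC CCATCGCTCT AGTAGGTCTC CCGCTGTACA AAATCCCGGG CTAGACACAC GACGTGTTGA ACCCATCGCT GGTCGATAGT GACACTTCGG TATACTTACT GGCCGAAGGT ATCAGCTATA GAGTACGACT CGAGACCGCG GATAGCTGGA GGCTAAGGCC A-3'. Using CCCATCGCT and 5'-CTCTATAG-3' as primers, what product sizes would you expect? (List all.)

The forward primer CCCATCGCT matches the top strand at positions 10–18, 72–80.
The reverse primer's reverse complement is CTATAGAG, matching at positions 126–133.
Each forward site pairs with the reverse site to give a product ending at position 133: sizes 124, 62 bp.

124 bp, 62 bp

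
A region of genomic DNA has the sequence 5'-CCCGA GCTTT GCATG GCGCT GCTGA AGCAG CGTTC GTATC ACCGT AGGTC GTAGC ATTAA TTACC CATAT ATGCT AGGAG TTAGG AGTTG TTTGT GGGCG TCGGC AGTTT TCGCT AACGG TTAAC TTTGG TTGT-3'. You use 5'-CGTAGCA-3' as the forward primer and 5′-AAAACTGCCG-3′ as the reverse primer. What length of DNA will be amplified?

Forward primer CGTAGCA is found on the top strand at positions 50–56.
Reverse complement of the reverse primer: CGGCAGTTTT. This occurs on the top strand at positions 102–111.
Amplicon spans positions 50–111: 62 bp.

62 bp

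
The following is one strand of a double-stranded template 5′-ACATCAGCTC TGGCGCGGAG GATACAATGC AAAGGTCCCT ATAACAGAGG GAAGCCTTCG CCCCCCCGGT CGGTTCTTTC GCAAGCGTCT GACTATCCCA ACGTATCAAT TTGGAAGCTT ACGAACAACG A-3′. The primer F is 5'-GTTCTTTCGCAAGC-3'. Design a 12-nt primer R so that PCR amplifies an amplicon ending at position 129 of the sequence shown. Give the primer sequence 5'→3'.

The forward primer binds at positions 73–86; the product's 3' end on the top strand is position 129.
The reverse primer anneals to the top strand over positions 118–129, i.e. to CTTACGAACAAC.
Its sequence written 5'→3' is the reverse complement: GTTGTTCGTAAG.

5'-GTTGTTCGTAAG-3'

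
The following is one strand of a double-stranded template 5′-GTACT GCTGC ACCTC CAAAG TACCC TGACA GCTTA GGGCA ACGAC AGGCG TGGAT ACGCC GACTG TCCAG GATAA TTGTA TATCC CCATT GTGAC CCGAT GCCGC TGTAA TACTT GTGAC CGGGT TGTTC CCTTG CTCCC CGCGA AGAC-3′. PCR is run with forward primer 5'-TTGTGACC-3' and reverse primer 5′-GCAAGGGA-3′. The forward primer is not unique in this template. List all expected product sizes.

The forward primer TTGTGACC matches the top strand at positions 89–96, 114–121.
The reverse primer's reverse complement is TCCCTTGC, matching at positions 129–136.
Each forward site pairs with the reverse site to give a product ending at position 136: sizes 48, 23 bp.

48 bp, 23 bp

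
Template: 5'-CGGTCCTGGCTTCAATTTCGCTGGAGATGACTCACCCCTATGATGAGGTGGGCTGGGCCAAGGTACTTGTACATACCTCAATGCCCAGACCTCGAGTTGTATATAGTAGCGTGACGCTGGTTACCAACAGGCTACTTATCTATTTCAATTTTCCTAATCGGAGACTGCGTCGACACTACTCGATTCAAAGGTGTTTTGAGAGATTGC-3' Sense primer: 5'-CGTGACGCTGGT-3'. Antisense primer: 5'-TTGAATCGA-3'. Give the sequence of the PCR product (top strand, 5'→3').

Forward primer CGTGACGCTGGT is found on the top strand at positions 110–121.
Taking the reverse complement of TTGAATCGA gives TCGATTCAA, found at positions 180–188 on the template; the primer anneals here to the top strand with its 3' end pointing upstream.
The product is the template from position 110 through 188 (79 bp).

5'-CGTGACGCTGGTTACCAACAGGCTACTTATCTATTTCAATTTTCCTAATCGGAGACTGCGTCGACACTACTCGATTCAA-3'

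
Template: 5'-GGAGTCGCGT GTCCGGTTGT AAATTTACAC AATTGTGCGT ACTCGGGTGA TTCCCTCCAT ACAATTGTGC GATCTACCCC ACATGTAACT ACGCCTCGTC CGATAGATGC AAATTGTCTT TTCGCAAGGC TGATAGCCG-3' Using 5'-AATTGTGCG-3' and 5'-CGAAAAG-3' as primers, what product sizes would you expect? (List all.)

94 bp, 62 bp

The forward primer AATTGTGCG matches the top strand at positions 31–39, 63–71.
The reverse primer's reverse complement is CTTTTCG, matching at positions 118–124.
Each forward site pairs with the reverse site to give a product ending at position 124: sizes 94, 62 bp.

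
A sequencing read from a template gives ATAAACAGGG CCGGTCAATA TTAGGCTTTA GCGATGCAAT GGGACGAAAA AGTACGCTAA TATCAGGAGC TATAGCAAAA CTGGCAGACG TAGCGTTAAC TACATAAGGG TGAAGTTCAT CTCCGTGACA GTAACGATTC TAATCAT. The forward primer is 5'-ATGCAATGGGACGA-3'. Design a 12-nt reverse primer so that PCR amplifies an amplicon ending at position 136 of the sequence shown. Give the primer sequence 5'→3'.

5'-CGTTACTGTCAC-3'

The forward primer binds at positions 34–47; the product's 3' end on the top strand is position 136.
The reverse primer anneals to the top strand over positions 125–136, i.e. to GTGACAGTAACG.
Its sequence written 5'→3' is the reverse complement: CGTTACTGTCAC.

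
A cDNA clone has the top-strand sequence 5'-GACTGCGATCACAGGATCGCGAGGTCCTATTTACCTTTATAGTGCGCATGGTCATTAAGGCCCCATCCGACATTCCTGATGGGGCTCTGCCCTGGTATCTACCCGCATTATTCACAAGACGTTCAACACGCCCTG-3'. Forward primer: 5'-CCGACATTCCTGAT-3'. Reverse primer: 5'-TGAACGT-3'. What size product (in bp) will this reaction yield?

59 bp

The forward primer matches the template at positions 67–80.
Reverse complement of the reverse primer: ACGTTCA. This occurs on the top strand at positions 119–125.
Amplicon spans positions 67–125: 59 bp.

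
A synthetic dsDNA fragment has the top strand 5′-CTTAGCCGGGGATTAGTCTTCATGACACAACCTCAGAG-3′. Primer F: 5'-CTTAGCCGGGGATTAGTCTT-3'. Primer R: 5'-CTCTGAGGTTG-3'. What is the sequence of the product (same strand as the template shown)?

5'-CTTAGCCGGGGATTAGTCTTCATGACACAACCTCAGAG-3'

Forward primer CTTAGCCGGGGATTAGTCTT is found on the top strand at positions 1–20.
The reverse primer's reverse complement is CAACCTCAGAG, which matches the template at positions 28–38.
The product is the template from position 1 through 38 (38 bp).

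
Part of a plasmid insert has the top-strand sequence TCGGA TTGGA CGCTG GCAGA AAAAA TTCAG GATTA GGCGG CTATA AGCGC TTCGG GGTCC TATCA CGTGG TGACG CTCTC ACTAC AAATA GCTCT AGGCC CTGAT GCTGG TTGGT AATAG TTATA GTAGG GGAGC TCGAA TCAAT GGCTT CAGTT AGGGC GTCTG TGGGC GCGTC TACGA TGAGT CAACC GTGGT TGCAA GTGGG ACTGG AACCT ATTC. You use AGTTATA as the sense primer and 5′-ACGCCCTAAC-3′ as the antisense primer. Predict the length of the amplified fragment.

44 bp

Forward primer AGTTATA is found on the top strand at positions 119–125.
The reverse primer's reverse complement is GTTAGGGCGT, which matches the template at positions 153–162.
Amplicon spans positions 119–162: 44 bp.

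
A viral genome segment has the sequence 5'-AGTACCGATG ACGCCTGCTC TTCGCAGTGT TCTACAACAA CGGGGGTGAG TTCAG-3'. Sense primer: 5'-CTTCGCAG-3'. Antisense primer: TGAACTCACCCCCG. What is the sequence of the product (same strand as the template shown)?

5'-CTTCGCAGTGTTCTACAACAACGGGGGTGAGTTCA-3'

Scanning the template, CTTCGCAG occurs at positions 20–27; this primer anneals to the bottom strand there with its 3' end pointing downstream.
Taking the reverse complement of TGAACTCACCCCCG gives CGGGGGTGAGTTCA, found at positions 41–54 on the template; the primer anneals here to the top strand with its 3' end pointing upstream.
The product is the template from position 20 through 54 (35 bp).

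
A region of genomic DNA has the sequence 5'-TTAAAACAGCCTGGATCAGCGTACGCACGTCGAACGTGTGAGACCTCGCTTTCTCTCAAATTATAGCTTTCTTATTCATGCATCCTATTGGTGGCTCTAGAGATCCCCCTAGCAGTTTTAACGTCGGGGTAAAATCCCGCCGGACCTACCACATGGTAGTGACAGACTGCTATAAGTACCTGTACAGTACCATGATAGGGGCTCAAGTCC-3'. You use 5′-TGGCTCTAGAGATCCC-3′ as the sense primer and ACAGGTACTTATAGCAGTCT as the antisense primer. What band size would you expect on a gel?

92 bp

The forward primer matches the template at positions 92–107.
Taking the reverse complement of ACAGGTACTTATAGCAGTCT gives AGACTGCTATAAGTACCTGT, found at positions 164–183 on the template; the primer anneals here to the top strand with its 3' end pointing upstream.
Product length = (reverse-primer end) − (forward-primer start) + 1 = 183 − 92 + 1 = 92 bp.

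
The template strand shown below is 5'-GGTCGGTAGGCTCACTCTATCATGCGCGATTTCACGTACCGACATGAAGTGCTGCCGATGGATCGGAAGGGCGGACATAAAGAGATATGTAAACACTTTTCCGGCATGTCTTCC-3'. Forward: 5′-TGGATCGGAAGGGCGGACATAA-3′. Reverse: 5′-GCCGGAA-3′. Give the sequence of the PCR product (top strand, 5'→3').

The forward primer matches the template at positions 59–80.
Reverse complement of the reverse primer: TTCCGGC. This occurs on the top strand at positions 99–105.
The product is the template from position 59 through 105 (47 bp).

5'-TGGATCGGAAGGGCGGACATAAAGAGATATGTAAACACTTTTCCGGC-3'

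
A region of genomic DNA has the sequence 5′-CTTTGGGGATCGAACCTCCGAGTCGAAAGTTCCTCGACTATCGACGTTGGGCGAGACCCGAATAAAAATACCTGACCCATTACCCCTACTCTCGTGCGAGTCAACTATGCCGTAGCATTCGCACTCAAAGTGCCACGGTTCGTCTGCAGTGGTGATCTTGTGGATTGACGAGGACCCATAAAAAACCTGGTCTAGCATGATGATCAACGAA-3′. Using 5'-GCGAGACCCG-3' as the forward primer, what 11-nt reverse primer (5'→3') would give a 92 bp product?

5'-CGAACCGTGGC-3'

The forward primer binds at positions 51–60, so a 92 bp product ends at position 51 + 92 − 1 = 142.
The reverse primer anneals to the top strand over positions 132–142, i.e. to GCCACGGTTCG.
Its sequence written 5'→3' is the reverse complement: CGAACCGTGGC.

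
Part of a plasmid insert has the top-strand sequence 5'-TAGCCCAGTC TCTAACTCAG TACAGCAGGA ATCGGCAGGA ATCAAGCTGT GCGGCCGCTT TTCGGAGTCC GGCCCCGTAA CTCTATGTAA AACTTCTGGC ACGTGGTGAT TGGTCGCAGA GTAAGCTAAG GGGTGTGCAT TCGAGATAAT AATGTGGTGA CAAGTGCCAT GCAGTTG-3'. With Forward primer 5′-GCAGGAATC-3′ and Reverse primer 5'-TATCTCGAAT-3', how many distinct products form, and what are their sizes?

Two products: 124 bp, 114 bp

The forward primer GCAGGAATC matches the top strand at positions 25–33, 35–43.
The reverse primer's reverse complement is ATTCGAGATA, matching at positions 139–148.
Each forward site pairs with the reverse site to give a product ending at position 148: sizes 124, 114 bp.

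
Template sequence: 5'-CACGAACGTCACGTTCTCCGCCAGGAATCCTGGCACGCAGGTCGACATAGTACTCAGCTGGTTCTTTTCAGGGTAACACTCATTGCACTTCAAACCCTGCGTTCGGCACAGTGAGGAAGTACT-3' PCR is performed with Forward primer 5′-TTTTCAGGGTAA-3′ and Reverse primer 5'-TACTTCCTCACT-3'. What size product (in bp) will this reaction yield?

Scanning the template, TTTTCAGGGTAA occurs at positions 65–76; this primer anneals to the bottom strand there with its 3' end pointing downstream.
The reverse primer's reverse complement is AGTGAGGAAGTA, which matches the template at positions 110–121.
Amplicon spans positions 65–121: 57 bp.

57 bp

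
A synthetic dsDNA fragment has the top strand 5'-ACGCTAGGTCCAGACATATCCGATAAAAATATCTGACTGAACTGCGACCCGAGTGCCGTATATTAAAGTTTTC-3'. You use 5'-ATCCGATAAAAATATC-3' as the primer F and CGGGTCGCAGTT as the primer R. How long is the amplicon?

The forward primer matches the template at positions 18–33.
Taking the reverse complement of CGGGTCGCAGTT gives AACTGCGACCCG, found at positions 40–51 on the template; the primer anneals here to the top strand with its 3' end pointing upstream.
Amplicon spans positions 18–51: 34 bp.

34 bp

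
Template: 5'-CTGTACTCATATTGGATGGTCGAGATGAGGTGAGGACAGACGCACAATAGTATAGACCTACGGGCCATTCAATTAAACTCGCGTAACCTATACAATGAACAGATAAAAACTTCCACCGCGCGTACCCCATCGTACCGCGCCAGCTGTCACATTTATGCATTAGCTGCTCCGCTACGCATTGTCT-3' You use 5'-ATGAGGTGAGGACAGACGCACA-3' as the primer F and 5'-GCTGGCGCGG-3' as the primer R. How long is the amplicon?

Forward primer ATGAGGTGAGGACAGACGCACA is found on the top strand at positions 25–46.
The reverse primer's reverse complement is CCGCGCCAGC, which matches the template at positions 135–144.
Product length = (reverse-primer end) − (forward-primer start) + 1 = 144 − 25 + 1 = 120 bp.

120 bp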